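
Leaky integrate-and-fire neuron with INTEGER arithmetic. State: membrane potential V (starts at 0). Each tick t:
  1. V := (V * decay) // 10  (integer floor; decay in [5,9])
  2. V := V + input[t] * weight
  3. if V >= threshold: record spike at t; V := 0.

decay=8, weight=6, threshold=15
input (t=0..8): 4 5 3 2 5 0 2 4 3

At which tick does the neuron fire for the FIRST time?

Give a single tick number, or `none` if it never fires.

t=0: input=4 -> V=0 FIRE
t=1: input=5 -> V=0 FIRE
t=2: input=3 -> V=0 FIRE
t=3: input=2 -> V=12
t=4: input=5 -> V=0 FIRE
t=5: input=0 -> V=0
t=6: input=2 -> V=12
t=7: input=4 -> V=0 FIRE
t=8: input=3 -> V=0 FIRE

Answer: 0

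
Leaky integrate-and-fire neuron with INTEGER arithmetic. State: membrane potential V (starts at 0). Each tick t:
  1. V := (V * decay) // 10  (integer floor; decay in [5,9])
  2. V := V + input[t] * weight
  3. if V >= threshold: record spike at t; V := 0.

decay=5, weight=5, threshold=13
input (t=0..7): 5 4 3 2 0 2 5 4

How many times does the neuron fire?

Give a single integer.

Answer: 5

Derivation:
t=0: input=5 -> V=0 FIRE
t=1: input=4 -> V=0 FIRE
t=2: input=3 -> V=0 FIRE
t=3: input=2 -> V=10
t=4: input=0 -> V=5
t=5: input=2 -> V=12
t=6: input=5 -> V=0 FIRE
t=7: input=4 -> V=0 FIRE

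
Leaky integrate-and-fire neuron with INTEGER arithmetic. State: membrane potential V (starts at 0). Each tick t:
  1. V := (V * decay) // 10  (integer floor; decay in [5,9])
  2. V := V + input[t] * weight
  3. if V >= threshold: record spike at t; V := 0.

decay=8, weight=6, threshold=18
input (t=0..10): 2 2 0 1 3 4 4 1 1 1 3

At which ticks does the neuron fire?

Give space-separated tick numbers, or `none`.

Answer: 1 4 5 6 10

Derivation:
t=0: input=2 -> V=12
t=1: input=2 -> V=0 FIRE
t=2: input=0 -> V=0
t=3: input=1 -> V=6
t=4: input=3 -> V=0 FIRE
t=5: input=4 -> V=0 FIRE
t=6: input=4 -> V=0 FIRE
t=7: input=1 -> V=6
t=8: input=1 -> V=10
t=9: input=1 -> V=14
t=10: input=3 -> V=0 FIRE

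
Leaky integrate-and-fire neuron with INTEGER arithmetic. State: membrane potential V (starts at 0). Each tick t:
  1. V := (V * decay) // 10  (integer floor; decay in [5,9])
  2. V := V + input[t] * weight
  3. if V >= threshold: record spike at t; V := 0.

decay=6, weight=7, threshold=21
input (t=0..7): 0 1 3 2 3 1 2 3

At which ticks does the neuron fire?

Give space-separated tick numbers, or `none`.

Answer: 2 4 7

Derivation:
t=0: input=0 -> V=0
t=1: input=1 -> V=7
t=2: input=3 -> V=0 FIRE
t=3: input=2 -> V=14
t=4: input=3 -> V=0 FIRE
t=5: input=1 -> V=7
t=6: input=2 -> V=18
t=7: input=3 -> V=0 FIRE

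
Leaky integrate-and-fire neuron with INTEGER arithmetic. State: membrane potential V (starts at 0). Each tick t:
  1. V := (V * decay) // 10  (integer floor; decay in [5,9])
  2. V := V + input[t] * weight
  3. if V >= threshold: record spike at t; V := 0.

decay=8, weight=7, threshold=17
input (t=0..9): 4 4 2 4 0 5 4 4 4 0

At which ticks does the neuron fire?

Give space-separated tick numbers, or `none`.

t=0: input=4 -> V=0 FIRE
t=1: input=4 -> V=0 FIRE
t=2: input=2 -> V=14
t=3: input=4 -> V=0 FIRE
t=4: input=0 -> V=0
t=5: input=5 -> V=0 FIRE
t=6: input=4 -> V=0 FIRE
t=7: input=4 -> V=0 FIRE
t=8: input=4 -> V=0 FIRE
t=9: input=0 -> V=0

Answer: 0 1 3 5 6 7 8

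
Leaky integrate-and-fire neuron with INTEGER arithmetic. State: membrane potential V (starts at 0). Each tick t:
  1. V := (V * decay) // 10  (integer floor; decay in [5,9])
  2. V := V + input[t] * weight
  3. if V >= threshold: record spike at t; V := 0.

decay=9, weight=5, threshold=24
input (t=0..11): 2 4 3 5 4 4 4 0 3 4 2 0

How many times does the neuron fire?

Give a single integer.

Answer: 5

Derivation:
t=0: input=2 -> V=10
t=1: input=4 -> V=0 FIRE
t=2: input=3 -> V=15
t=3: input=5 -> V=0 FIRE
t=4: input=4 -> V=20
t=5: input=4 -> V=0 FIRE
t=6: input=4 -> V=20
t=7: input=0 -> V=18
t=8: input=3 -> V=0 FIRE
t=9: input=4 -> V=20
t=10: input=2 -> V=0 FIRE
t=11: input=0 -> V=0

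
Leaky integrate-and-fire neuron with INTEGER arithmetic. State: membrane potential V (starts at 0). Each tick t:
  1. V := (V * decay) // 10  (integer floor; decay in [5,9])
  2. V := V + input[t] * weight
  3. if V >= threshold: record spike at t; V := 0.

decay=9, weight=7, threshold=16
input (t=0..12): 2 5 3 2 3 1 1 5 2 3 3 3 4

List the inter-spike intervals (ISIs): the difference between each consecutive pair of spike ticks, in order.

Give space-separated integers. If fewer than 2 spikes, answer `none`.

t=0: input=2 -> V=14
t=1: input=5 -> V=0 FIRE
t=2: input=3 -> V=0 FIRE
t=3: input=2 -> V=14
t=4: input=3 -> V=0 FIRE
t=5: input=1 -> V=7
t=6: input=1 -> V=13
t=7: input=5 -> V=0 FIRE
t=8: input=2 -> V=14
t=9: input=3 -> V=0 FIRE
t=10: input=3 -> V=0 FIRE
t=11: input=3 -> V=0 FIRE
t=12: input=4 -> V=0 FIRE

Answer: 1 2 3 2 1 1 1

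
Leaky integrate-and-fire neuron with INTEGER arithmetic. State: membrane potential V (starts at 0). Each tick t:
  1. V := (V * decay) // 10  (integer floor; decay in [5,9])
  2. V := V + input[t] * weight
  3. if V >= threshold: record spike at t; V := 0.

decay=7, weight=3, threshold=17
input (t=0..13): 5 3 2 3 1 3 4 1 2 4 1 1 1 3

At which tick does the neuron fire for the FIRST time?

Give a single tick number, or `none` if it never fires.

Answer: 1

Derivation:
t=0: input=5 -> V=15
t=1: input=3 -> V=0 FIRE
t=2: input=2 -> V=6
t=3: input=3 -> V=13
t=4: input=1 -> V=12
t=5: input=3 -> V=0 FIRE
t=6: input=4 -> V=12
t=7: input=1 -> V=11
t=8: input=2 -> V=13
t=9: input=4 -> V=0 FIRE
t=10: input=1 -> V=3
t=11: input=1 -> V=5
t=12: input=1 -> V=6
t=13: input=3 -> V=13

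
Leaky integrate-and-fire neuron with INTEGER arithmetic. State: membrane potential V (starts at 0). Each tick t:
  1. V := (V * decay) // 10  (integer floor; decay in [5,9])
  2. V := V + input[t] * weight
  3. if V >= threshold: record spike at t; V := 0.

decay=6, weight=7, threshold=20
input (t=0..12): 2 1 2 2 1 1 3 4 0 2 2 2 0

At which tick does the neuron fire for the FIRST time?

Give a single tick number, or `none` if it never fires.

t=0: input=2 -> V=14
t=1: input=1 -> V=15
t=2: input=2 -> V=0 FIRE
t=3: input=2 -> V=14
t=4: input=1 -> V=15
t=5: input=1 -> V=16
t=6: input=3 -> V=0 FIRE
t=7: input=4 -> V=0 FIRE
t=8: input=0 -> V=0
t=9: input=2 -> V=14
t=10: input=2 -> V=0 FIRE
t=11: input=2 -> V=14
t=12: input=0 -> V=8

Answer: 2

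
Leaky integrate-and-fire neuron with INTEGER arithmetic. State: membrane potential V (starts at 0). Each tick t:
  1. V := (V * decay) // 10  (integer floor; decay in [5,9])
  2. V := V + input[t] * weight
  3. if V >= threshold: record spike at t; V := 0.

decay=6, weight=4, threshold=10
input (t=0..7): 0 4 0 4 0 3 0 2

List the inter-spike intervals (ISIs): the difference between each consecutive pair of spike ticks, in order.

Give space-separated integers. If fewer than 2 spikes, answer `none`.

Answer: 2 2

Derivation:
t=0: input=0 -> V=0
t=1: input=4 -> V=0 FIRE
t=2: input=0 -> V=0
t=3: input=4 -> V=0 FIRE
t=4: input=0 -> V=0
t=5: input=3 -> V=0 FIRE
t=6: input=0 -> V=0
t=7: input=2 -> V=8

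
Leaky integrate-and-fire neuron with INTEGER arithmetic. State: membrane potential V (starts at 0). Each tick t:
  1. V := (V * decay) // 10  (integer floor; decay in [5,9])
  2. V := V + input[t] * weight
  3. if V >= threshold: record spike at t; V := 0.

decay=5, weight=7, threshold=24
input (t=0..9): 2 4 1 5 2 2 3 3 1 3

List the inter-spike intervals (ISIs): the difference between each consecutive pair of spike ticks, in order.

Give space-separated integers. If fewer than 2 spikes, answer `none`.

t=0: input=2 -> V=14
t=1: input=4 -> V=0 FIRE
t=2: input=1 -> V=7
t=3: input=5 -> V=0 FIRE
t=4: input=2 -> V=14
t=5: input=2 -> V=21
t=6: input=3 -> V=0 FIRE
t=7: input=3 -> V=21
t=8: input=1 -> V=17
t=9: input=3 -> V=0 FIRE

Answer: 2 3 3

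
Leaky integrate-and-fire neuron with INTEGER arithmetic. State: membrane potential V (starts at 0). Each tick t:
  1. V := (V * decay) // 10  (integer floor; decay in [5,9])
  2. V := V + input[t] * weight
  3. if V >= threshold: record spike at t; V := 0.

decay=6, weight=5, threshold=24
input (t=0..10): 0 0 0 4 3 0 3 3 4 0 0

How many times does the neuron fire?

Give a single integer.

t=0: input=0 -> V=0
t=1: input=0 -> V=0
t=2: input=0 -> V=0
t=3: input=4 -> V=20
t=4: input=3 -> V=0 FIRE
t=5: input=0 -> V=0
t=6: input=3 -> V=15
t=7: input=3 -> V=0 FIRE
t=8: input=4 -> V=20
t=9: input=0 -> V=12
t=10: input=0 -> V=7

Answer: 2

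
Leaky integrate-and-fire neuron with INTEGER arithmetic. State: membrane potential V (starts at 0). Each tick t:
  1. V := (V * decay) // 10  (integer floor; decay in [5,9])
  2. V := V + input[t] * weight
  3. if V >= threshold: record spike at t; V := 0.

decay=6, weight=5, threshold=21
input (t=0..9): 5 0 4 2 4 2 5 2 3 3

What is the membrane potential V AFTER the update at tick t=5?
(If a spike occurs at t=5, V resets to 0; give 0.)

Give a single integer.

t=0: input=5 -> V=0 FIRE
t=1: input=0 -> V=0
t=2: input=4 -> V=20
t=3: input=2 -> V=0 FIRE
t=4: input=4 -> V=20
t=5: input=2 -> V=0 FIRE
t=6: input=5 -> V=0 FIRE
t=7: input=2 -> V=10
t=8: input=3 -> V=0 FIRE
t=9: input=3 -> V=15

Answer: 0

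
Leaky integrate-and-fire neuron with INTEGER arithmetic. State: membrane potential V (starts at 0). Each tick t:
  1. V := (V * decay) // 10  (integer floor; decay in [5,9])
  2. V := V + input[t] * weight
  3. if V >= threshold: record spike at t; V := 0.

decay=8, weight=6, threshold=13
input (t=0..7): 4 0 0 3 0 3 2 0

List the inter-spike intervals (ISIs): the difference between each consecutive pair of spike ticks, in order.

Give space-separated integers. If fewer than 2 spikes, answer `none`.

t=0: input=4 -> V=0 FIRE
t=1: input=0 -> V=0
t=2: input=0 -> V=0
t=3: input=3 -> V=0 FIRE
t=4: input=0 -> V=0
t=5: input=3 -> V=0 FIRE
t=6: input=2 -> V=12
t=7: input=0 -> V=9

Answer: 3 2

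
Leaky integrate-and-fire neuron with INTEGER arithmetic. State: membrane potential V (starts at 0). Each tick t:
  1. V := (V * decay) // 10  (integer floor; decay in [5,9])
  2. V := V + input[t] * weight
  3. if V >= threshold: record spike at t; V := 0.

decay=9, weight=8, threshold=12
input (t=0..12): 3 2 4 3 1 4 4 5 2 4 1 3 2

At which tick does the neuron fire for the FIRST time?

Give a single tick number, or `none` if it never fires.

t=0: input=3 -> V=0 FIRE
t=1: input=2 -> V=0 FIRE
t=2: input=4 -> V=0 FIRE
t=3: input=3 -> V=0 FIRE
t=4: input=1 -> V=8
t=5: input=4 -> V=0 FIRE
t=6: input=4 -> V=0 FIRE
t=7: input=5 -> V=0 FIRE
t=8: input=2 -> V=0 FIRE
t=9: input=4 -> V=0 FIRE
t=10: input=1 -> V=8
t=11: input=3 -> V=0 FIRE
t=12: input=2 -> V=0 FIRE

Answer: 0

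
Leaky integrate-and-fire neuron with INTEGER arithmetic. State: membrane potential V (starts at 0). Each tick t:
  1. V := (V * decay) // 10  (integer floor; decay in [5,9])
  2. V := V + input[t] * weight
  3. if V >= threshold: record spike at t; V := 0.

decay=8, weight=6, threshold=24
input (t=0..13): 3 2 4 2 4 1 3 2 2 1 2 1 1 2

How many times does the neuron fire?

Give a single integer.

Answer: 5

Derivation:
t=0: input=3 -> V=18
t=1: input=2 -> V=0 FIRE
t=2: input=4 -> V=0 FIRE
t=3: input=2 -> V=12
t=4: input=4 -> V=0 FIRE
t=5: input=1 -> V=6
t=6: input=3 -> V=22
t=7: input=2 -> V=0 FIRE
t=8: input=2 -> V=12
t=9: input=1 -> V=15
t=10: input=2 -> V=0 FIRE
t=11: input=1 -> V=6
t=12: input=1 -> V=10
t=13: input=2 -> V=20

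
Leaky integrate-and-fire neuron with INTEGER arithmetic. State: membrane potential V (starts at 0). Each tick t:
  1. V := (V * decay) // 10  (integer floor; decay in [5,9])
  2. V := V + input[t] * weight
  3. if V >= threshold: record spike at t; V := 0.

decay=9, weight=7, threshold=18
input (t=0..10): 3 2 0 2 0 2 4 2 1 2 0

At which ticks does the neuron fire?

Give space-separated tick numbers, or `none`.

t=0: input=3 -> V=0 FIRE
t=1: input=2 -> V=14
t=2: input=0 -> V=12
t=3: input=2 -> V=0 FIRE
t=4: input=0 -> V=0
t=5: input=2 -> V=14
t=6: input=4 -> V=0 FIRE
t=7: input=2 -> V=14
t=8: input=1 -> V=0 FIRE
t=9: input=2 -> V=14
t=10: input=0 -> V=12

Answer: 0 3 6 8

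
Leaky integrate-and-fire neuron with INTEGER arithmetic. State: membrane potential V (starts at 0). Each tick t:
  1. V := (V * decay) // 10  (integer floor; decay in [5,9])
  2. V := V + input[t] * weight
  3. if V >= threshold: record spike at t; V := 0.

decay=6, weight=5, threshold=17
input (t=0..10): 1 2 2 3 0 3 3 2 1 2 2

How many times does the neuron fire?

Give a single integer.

Answer: 4

Derivation:
t=0: input=1 -> V=5
t=1: input=2 -> V=13
t=2: input=2 -> V=0 FIRE
t=3: input=3 -> V=15
t=4: input=0 -> V=9
t=5: input=3 -> V=0 FIRE
t=6: input=3 -> V=15
t=7: input=2 -> V=0 FIRE
t=8: input=1 -> V=5
t=9: input=2 -> V=13
t=10: input=2 -> V=0 FIRE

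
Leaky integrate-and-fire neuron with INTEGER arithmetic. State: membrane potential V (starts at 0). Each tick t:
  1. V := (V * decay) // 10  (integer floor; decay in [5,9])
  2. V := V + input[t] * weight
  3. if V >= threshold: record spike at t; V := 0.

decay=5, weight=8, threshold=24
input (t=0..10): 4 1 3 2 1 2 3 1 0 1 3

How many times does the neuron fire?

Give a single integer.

t=0: input=4 -> V=0 FIRE
t=1: input=1 -> V=8
t=2: input=3 -> V=0 FIRE
t=3: input=2 -> V=16
t=4: input=1 -> V=16
t=5: input=2 -> V=0 FIRE
t=6: input=3 -> V=0 FIRE
t=7: input=1 -> V=8
t=8: input=0 -> V=4
t=9: input=1 -> V=10
t=10: input=3 -> V=0 FIRE

Answer: 5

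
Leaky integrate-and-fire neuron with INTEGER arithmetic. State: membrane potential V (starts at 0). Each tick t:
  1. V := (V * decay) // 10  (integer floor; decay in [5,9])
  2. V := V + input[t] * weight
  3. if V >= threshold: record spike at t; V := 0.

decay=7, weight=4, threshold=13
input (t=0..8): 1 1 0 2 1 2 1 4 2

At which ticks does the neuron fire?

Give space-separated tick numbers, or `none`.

t=0: input=1 -> V=4
t=1: input=1 -> V=6
t=2: input=0 -> V=4
t=3: input=2 -> V=10
t=4: input=1 -> V=11
t=5: input=2 -> V=0 FIRE
t=6: input=1 -> V=4
t=7: input=4 -> V=0 FIRE
t=8: input=2 -> V=8

Answer: 5 7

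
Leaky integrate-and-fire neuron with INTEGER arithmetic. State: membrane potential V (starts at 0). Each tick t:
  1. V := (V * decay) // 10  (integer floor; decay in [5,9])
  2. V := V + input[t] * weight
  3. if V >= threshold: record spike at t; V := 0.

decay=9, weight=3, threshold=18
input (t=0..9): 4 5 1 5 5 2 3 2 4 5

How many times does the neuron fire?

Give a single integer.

t=0: input=4 -> V=12
t=1: input=5 -> V=0 FIRE
t=2: input=1 -> V=3
t=3: input=5 -> V=17
t=4: input=5 -> V=0 FIRE
t=5: input=2 -> V=6
t=6: input=3 -> V=14
t=7: input=2 -> V=0 FIRE
t=8: input=4 -> V=12
t=9: input=5 -> V=0 FIRE

Answer: 4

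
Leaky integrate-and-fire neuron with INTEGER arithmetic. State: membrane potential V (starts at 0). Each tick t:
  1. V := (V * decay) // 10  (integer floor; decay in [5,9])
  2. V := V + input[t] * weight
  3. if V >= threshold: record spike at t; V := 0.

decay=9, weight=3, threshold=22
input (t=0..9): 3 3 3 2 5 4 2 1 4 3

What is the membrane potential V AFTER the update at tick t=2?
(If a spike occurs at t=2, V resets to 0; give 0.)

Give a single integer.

t=0: input=3 -> V=9
t=1: input=3 -> V=17
t=2: input=3 -> V=0 FIRE
t=3: input=2 -> V=6
t=4: input=5 -> V=20
t=5: input=4 -> V=0 FIRE
t=6: input=2 -> V=6
t=7: input=1 -> V=8
t=8: input=4 -> V=19
t=9: input=3 -> V=0 FIRE

Answer: 0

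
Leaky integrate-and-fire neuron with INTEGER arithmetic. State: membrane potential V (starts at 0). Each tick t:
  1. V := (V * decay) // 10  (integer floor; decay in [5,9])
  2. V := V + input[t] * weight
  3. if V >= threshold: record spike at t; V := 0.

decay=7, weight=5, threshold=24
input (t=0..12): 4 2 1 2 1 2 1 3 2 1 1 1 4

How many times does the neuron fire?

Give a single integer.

Answer: 3

Derivation:
t=0: input=4 -> V=20
t=1: input=2 -> V=0 FIRE
t=2: input=1 -> V=5
t=3: input=2 -> V=13
t=4: input=1 -> V=14
t=5: input=2 -> V=19
t=6: input=1 -> V=18
t=7: input=3 -> V=0 FIRE
t=8: input=2 -> V=10
t=9: input=1 -> V=12
t=10: input=1 -> V=13
t=11: input=1 -> V=14
t=12: input=4 -> V=0 FIRE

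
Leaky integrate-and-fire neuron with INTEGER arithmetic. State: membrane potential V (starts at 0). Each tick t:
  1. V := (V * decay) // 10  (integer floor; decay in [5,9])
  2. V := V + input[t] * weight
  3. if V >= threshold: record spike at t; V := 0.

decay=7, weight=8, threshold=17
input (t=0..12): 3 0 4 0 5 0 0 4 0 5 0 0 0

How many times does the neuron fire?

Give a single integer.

t=0: input=3 -> V=0 FIRE
t=1: input=0 -> V=0
t=2: input=4 -> V=0 FIRE
t=3: input=0 -> V=0
t=4: input=5 -> V=0 FIRE
t=5: input=0 -> V=0
t=6: input=0 -> V=0
t=7: input=4 -> V=0 FIRE
t=8: input=0 -> V=0
t=9: input=5 -> V=0 FIRE
t=10: input=0 -> V=0
t=11: input=0 -> V=0
t=12: input=0 -> V=0

Answer: 5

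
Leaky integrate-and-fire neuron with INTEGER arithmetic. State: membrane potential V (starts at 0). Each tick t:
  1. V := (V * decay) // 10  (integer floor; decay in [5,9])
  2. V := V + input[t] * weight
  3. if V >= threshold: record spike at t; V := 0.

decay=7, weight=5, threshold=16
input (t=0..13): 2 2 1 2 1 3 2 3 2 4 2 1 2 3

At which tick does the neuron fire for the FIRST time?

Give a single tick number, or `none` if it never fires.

Answer: 1

Derivation:
t=0: input=2 -> V=10
t=1: input=2 -> V=0 FIRE
t=2: input=1 -> V=5
t=3: input=2 -> V=13
t=4: input=1 -> V=14
t=5: input=3 -> V=0 FIRE
t=6: input=2 -> V=10
t=7: input=3 -> V=0 FIRE
t=8: input=2 -> V=10
t=9: input=4 -> V=0 FIRE
t=10: input=2 -> V=10
t=11: input=1 -> V=12
t=12: input=2 -> V=0 FIRE
t=13: input=3 -> V=15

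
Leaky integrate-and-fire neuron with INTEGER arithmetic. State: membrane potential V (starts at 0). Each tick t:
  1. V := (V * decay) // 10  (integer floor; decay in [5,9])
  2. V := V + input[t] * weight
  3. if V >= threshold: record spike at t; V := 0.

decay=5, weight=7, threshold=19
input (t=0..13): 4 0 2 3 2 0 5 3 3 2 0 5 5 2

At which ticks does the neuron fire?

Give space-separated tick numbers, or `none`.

Answer: 0 3 6 7 8 11 12

Derivation:
t=0: input=4 -> V=0 FIRE
t=1: input=0 -> V=0
t=2: input=2 -> V=14
t=3: input=3 -> V=0 FIRE
t=4: input=2 -> V=14
t=5: input=0 -> V=7
t=6: input=5 -> V=0 FIRE
t=7: input=3 -> V=0 FIRE
t=8: input=3 -> V=0 FIRE
t=9: input=2 -> V=14
t=10: input=0 -> V=7
t=11: input=5 -> V=0 FIRE
t=12: input=5 -> V=0 FIRE
t=13: input=2 -> V=14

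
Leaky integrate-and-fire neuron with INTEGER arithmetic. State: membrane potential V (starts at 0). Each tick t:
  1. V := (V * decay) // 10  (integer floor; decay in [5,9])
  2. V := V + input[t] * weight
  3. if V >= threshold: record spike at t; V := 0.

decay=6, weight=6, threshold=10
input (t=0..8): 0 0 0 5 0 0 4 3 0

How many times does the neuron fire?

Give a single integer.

Answer: 3

Derivation:
t=0: input=0 -> V=0
t=1: input=0 -> V=0
t=2: input=0 -> V=0
t=3: input=5 -> V=0 FIRE
t=4: input=0 -> V=0
t=5: input=0 -> V=0
t=6: input=4 -> V=0 FIRE
t=7: input=3 -> V=0 FIRE
t=8: input=0 -> V=0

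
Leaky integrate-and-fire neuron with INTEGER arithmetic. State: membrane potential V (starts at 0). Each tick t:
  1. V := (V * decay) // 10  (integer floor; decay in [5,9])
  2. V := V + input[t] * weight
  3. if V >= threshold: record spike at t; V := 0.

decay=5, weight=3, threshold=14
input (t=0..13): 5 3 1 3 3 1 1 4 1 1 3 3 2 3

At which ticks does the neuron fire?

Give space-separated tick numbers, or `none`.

Answer: 0 4 7 11

Derivation:
t=0: input=5 -> V=0 FIRE
t=1: input=3 -> V=9
t=2: input=1 -> V=7
t=3: input=3 -> V=12
t=4: input=3 -> V=0 FIRE
t=5: input=1 -> V=3
t=6: input=1 -> V=4
t=7: input=4 -> V=0 FIRE
t=8: input=1 -> V=3
t=9: input=1 -> V=4
t=10: input=3 -> V=11
t=11: input=3 -> V=0 FIRE
t=12: input=2 -> V=6
t=13: input=3 -> V=12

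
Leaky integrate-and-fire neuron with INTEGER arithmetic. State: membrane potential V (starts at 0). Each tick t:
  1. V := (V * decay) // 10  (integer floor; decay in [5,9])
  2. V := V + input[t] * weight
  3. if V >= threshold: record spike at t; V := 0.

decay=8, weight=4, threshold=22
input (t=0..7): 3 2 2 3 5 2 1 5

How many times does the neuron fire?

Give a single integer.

t=0: input=3 -> V=12
t=1: input=2 -> V=17
t=2: input=2 -> V=21
t=3: input=3 -> V=0 FIRE
t=4: input=5 -> V=20
t=5: input=2 -> V=0 FIRE
t=6: input=1 -> V=4
t=7: input=5 -> V=0 FIRE

Answer: 3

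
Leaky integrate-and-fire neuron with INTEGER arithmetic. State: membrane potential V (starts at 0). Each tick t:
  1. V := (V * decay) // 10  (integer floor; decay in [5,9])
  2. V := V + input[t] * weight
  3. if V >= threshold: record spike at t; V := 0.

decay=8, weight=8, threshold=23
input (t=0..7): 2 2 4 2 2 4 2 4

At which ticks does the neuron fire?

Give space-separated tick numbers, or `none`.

Answer: 1 2 4 5 7

Derivation:
t=0: input=2 -> V=16
t=1: input=2 -> V=0 FIRE
t=2: input=4 -> V=0 FIRE
t=3: input=2 -> V=16
t=4: input=2 -> V=0 FIRE
t=5: input=4 -> V=0 FIRE
t=6: input=2 -> V=16
t=7: input=4 -> V=0 FIRE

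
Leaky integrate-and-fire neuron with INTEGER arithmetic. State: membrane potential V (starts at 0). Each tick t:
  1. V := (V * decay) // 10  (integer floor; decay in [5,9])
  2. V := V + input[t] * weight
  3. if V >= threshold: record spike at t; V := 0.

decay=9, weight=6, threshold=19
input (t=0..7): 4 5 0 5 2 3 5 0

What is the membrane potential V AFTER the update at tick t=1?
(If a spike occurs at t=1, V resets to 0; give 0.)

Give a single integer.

Answer: 0

Derivation:
t=0: input=4 -> V=0 FIRE
t=1: input=5 -> V=0 FIRE
t=2: input=0 -> V=0
t=3: input=5 -> V=0 FIRE
t=4: input=2 -> V=12
t=5: input=3 -> V=0 FIRE
t=6: input=5 -> V=0 FIRE
t=7: input=0 -> V=0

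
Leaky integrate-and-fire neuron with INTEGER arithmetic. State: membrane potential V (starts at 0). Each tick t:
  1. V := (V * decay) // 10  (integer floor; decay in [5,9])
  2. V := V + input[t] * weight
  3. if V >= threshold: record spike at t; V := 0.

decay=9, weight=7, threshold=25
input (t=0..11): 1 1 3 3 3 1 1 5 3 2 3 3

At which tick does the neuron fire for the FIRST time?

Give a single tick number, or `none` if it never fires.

Answer: 2

Derivation:
t=0: input=1 -> V=7
t=1: input=1 -> V=13
t=2: input=3 -> V=0 FIRE
t=3: input=3 -> V=21
t=4: input=3 -> V=0 FIRE
t=5: input=1 -> V=7
t=6: input=1 -> V=13
t=7: input=5 -> V=0 FIRE
t=8: input=3 -> V=21
t=9: input=2 -> V=0 FIRE
t=10: input=3 -> V=21
t=11: input=3 -> V=0 FIRE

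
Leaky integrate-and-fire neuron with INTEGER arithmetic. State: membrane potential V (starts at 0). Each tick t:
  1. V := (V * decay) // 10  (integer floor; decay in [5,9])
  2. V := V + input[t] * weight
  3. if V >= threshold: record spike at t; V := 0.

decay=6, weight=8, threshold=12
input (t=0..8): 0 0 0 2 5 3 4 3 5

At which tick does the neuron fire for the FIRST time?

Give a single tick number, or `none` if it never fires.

t=0: input=0 -> V=0
t=1: input=0 -> V=0
t=2: input=0 -> V=0
t=3: input=2 -> V=0 FIRE
t=4: input=5 -> V=0 FIRE
t=5: input=3 -> V=0 FIRE
t=6: input=4 -> V=0 FIRE
t=7: input=3 -> V=0 FIRE
t=8: input=5 -> V=0 FIRE

Answer: 3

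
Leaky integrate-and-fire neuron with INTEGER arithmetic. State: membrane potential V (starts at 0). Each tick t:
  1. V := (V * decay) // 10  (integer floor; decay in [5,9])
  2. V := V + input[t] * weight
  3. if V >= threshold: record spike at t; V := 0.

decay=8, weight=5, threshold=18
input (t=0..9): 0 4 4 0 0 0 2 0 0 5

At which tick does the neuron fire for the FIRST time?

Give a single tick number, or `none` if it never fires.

t=0: input=0 -> V=0
t=1: input=4 -> V=0 FIRE
t=2: input=4 -> V=0 FIRE
t=3: input=0 -> V=0
t=4: input=0 -> V=0
t=5: input=0 -> V=0
t=6: input=2 -> V=10
t=7: input=0 -> V=8
t=8: input=0 -> V=6
t=9: input=5 -> V=0 FIRE

Answer: 1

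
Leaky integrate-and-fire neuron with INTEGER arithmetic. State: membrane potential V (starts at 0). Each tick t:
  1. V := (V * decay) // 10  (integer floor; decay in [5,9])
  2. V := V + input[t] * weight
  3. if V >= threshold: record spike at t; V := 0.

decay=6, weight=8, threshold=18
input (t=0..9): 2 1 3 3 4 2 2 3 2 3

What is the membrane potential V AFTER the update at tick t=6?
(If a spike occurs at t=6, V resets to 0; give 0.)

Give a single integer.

Answer: 0

Derivation:
t=0: input=2 -> V=16
t=1: input=1 -> V=17
t=2: input=3 -> V=0 FIRE
t=3: input=3 -> V=0 FIRE
t=4: input=4 -> V=0 FIRE
t=5: input=2 -> V=16
t=6: input=2 -> V=0 FIRE
t=7: input=3 -> V=0 FIRE
t=8: input=2 -> V=16
t=9: input=3 -> V=0 FIRE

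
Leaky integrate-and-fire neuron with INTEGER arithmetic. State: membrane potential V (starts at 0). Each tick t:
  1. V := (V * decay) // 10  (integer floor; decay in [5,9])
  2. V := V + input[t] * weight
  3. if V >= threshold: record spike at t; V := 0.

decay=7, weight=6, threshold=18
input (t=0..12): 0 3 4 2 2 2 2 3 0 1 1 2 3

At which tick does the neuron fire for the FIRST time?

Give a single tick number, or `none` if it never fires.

t=0: input=0 -> V=0
t=1: input=3 -> V=0 FIRE
t=2: input=4 -> V=0 FIRE
t=3: input=2 -> V=12
t=4: input=2 -> V=0 FIRE
t=5: input=2 -> V=12
t=6: input=2 -> V=0 FIRE
t=7: input=3 -> V=0 FIRE
t=8: input=0 -> V=0
t=9: input=1 -> V=6
t=10: input=1 -> V=10
t=11: input=2 -> V=0 FIRE
t=12: input=3 -> V=0 FIRE

Answer: 1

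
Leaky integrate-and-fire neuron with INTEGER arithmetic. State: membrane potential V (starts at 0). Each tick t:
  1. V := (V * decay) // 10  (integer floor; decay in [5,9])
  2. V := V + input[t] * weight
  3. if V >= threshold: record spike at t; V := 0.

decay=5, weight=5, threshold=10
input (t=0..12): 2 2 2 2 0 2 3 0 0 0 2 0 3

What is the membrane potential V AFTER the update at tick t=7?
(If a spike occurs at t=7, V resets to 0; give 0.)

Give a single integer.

Answer: 0

Derivation:
t=0: input=2 -> V=0 FIRE
t=1: input=2 -> V=0 FIRE
t=2: input=2 -> V=0 FIRE
t=3: input=2 -> V=0 FIRE
t=4: input=0 -> V=0
t=5: input=2 -> V=0 FIRE
t=6: input=3 -> V=0 FIRE
t=7: input=0 -> V=0
t=8: input=0 -> V=0
t=9: input=0 -> V=0
t=10: input=2 -> V=0 FIRE
t=11: input=0 -> V=0
t=12: input=3 -> V=0 FIRE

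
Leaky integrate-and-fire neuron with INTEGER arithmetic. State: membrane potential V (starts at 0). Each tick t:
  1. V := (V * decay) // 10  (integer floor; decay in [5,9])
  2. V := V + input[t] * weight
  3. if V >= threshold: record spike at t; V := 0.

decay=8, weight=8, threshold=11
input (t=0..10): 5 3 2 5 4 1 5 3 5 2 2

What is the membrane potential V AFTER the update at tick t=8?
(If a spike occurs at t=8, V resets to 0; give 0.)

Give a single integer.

Answer: 0

Derivation:
t=0: input=5 -> V=0 FIRE
t=1: input=3 -> V=0 FIRE
t=2: input=2 -> V=0 FIRE
t=3: input=5 -> V=0 FIRE
t=4: input=4 -> V=0 FIRE
t=5: input=1 -> V=8
t=6: input=5 -> V=0 FIRE
t=7: input=3 -> V=0 FIRE
t=8: input=5 -> V=0 FIRE
t=9: input=2 -> V=0 FIRE
t=10: input=2 -> V=0 FIRE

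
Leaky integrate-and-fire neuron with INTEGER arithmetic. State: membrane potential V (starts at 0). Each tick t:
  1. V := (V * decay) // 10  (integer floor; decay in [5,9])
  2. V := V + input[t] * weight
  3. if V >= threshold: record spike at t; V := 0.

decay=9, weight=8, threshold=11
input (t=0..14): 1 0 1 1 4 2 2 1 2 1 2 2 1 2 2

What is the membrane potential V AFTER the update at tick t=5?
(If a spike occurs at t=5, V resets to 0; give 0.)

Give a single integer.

Answer: 0

Derivation:
t=0: input=1 -> V=8
t=1: input=0 -> V=7
t=2: input=1 -> V=0 FIRE
t=3: input=1 -> V=8
t=4: input=4 -> V=0 FIRE
t=5: input=2 -> V=0 FIRE
t=6: input=2 -> V=0 FIRE
t=7: input=1 -> V=8
t=8: input=2 -> V=0 FIRE
t=9: input=1 -> V=8
t=10: input=2 -> V=0 FIRE
t=11: input=2 -> V=0 FIRE
t=12: input=1 -> V=8
t=13: input=2 -> V=0 FIRE
t=14: input=2 -> V=0 FIRE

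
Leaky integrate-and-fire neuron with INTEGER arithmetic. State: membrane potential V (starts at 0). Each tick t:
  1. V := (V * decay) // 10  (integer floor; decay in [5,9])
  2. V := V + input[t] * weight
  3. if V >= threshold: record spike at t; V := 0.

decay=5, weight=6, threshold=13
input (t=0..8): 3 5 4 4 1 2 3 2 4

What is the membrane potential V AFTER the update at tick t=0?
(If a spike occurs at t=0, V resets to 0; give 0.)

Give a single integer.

t=0: input=3 -> V=0 FIRE
t=1: input=5 -> V=0 FIRE
t=2: input=4 -> V=0 FIRE
t=3: input=4 -> V=0 FIRE
t=4: input=1 -> V=6
t=5: input=2 -> V=0 FIRE
t=6: input=3 -> V=0 FIRE
t=7: input=2 -> V=12
t=8: input=4 -> V=0 FIRE

Answer: 0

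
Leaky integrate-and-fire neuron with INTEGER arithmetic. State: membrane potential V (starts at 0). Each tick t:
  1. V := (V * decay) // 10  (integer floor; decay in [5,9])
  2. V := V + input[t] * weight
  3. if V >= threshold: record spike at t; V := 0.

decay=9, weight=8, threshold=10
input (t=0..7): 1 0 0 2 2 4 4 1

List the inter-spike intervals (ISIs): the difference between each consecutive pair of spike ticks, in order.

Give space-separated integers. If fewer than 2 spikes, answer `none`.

Answer: 1 1 1

Derivation:
t=0: input=1 -> V=8
t=1: input=0 -> V=7
t=2: input=0 -> V=6
t=3: input=2 -> V=0 FIRE
t=4: input=2 -> V=0 FIRE
t=5: input=4 -> V=0 FIRE
t=6: input=4 -> V=0 FIRE
t=7: input=1 -> V=8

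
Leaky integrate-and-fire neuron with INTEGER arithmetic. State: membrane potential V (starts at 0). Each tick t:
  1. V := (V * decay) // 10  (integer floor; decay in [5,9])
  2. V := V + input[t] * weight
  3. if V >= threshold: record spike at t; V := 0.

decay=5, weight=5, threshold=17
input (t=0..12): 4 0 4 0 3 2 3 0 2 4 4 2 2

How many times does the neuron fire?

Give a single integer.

Answer: 5

Derivation:
t=0: input=4 -> V=0 FIRE
t=1: input=0 -> V=0
t=2: input=4 -> V=0 FIRE
t=3: input=0 -> V=0
t=4: input=3 -> V=15
t=5: input=2 -> V=0 FIRE
t=6: input=3 -> V=15
t=7: input=0 -> V=7
t=8: input=2 -> V=13
t=9: input=4 -> V=0 FIRE
t=10: input=4 -> V=0 FIRE
t=11: input=2 -> V=10
t=12: input=2 -> V=15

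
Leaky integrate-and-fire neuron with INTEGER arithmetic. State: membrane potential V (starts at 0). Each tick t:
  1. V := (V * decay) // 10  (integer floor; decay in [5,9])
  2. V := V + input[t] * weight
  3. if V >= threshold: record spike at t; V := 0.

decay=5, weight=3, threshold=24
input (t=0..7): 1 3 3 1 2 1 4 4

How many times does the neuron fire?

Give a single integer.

t=0: input=1 -> V=3
t=1: input=3 -> V=10
t=2: input=3 -> V=14
t=3: input=1 -> V=10
t=4: input=2 -> V=11
t=5: input=1 -> V=8
t=6: input=4 -> V=16
t=7: input=4 -> V=20

Answer: 0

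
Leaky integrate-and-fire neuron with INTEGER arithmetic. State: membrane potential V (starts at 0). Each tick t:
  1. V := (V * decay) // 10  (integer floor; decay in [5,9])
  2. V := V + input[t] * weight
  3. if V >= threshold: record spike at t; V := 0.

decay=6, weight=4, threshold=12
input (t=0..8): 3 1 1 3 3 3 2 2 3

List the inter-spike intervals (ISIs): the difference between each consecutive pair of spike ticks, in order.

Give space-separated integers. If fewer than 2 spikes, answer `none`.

t=0: input=3 -> V=0 FIRE
t=1: input=1 -> V=4
t=2: input=1 -> V=6
t=3: input=3 -> V=0 FIRE
t=4: input=3 -> V=0 FIRE
t=5: input=3 -> V=0 FIRE
t=6: input=2 -> V=8
t=7: input=2 -> V=0 FIRE
t=8: input=3 -> V=0 FIRE

Answer: 3 1 1 2 1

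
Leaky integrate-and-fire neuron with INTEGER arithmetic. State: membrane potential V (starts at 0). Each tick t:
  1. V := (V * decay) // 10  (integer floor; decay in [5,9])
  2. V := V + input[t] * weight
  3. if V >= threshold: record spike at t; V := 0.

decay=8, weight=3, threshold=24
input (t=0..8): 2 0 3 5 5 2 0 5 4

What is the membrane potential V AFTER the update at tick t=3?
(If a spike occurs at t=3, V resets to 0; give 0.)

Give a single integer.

t=0: input=2 -> V=6
t=1: input=0 -> V=4
t=2: input=3 -> V=12
t=3: input=5 -> V=0 FIRE
t=4: input=5 -> V=15
t=5: input=2 -> V=18
t=6: input=0 -> V=14
t=7: input=5 -> V=0 FIRE
t=8: input=4 -> V=12

Answer: 0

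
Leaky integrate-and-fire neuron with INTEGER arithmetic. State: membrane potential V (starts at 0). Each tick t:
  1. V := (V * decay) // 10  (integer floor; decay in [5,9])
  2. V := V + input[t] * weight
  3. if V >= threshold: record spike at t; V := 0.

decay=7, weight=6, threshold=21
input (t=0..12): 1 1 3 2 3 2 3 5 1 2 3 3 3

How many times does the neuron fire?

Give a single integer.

t=0: input=1 -> V=6
t=1: input=1 -> V=10
t=2: input=3 -> V=0 FIRE
t=3: input=2 -> V=12
t=4: input=3 -> V=0 FIRE
t=5: input=2 -> V=12
t=6: input=3 -> V=0 FIRE
t=7: input=5 -> V=0 FIRE
t=8: input=1 -> V=6
t=9: input=2 -> V=16
t=10: input=3 -> V=0 FIRE
t=11: input=3 -> V=18
t=12: input=3 -> V=0 FIRE

Answer: 6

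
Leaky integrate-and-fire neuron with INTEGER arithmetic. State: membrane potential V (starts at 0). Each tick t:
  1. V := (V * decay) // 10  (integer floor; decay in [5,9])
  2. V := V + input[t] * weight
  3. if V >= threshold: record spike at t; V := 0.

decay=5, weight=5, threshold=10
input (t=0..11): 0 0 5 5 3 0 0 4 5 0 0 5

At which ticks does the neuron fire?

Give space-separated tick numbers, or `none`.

t=0: input=0 -> V=0
t=1: input=0 -> V=0
t=2: input=5 -> V=0 FIRE
t=3: input=5 -> V=0 FIRE
t=4: input=3 -> V=0 FIRE
t=5: input=0 -> V=0
t=6: input=0 -> V=0
t=7: input=4 -> V=0 FIRE
t=8: input=5 -> V=0 FIRE
t=9: input=0 -> V=0
t=10: input=0 -> V=0
t=11: input=5 -> V=0 FIRE

Answer: 2 3 4 7 8 11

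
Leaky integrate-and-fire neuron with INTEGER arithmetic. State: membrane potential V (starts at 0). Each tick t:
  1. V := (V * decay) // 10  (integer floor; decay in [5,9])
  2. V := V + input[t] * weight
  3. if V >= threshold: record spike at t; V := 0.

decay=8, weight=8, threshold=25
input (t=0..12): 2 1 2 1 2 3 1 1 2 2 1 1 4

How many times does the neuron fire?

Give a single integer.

Answer: 4

Derivation:
t=0: input=2 -> V=16
t=1: input=1 -> V=20
t=2: input=2 -> V=0 FIRE
t=3: input=1 -> V=8
t=4: input=2 -> V=22
t=5: input=3 -> V=0 FIRE
t=6: input=1 -> V=8
t=7: input=1 -> V=14
t=8: input=2 -> V=0 FIRE
t=9: input=2 -> V=16
t=10: input=1 -> V=20
t=11: input=1 -> V=24
t=12: input=4 -> V=0 FIRE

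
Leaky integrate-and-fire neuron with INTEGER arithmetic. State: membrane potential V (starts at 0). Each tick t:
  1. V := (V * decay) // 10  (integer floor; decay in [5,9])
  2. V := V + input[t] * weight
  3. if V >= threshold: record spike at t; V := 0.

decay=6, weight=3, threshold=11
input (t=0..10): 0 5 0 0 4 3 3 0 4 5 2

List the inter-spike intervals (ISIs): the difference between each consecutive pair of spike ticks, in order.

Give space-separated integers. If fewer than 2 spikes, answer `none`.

t=0: input=0 -> V=0
t=1: input=5 -> V=0 FIRE
t=2: input=0 -> V=0
t=3: input=0 -> V=0
t=4: input=4 -> V=0 FIRE
t=5: input=3 -> V=9
t=6: input=3 -> V=0 FIRE
t=7: input=0 -> V=0
t=8: input=4 -> V=0 FIRE
t=9: input=5 -> V=0 FIRE
t=10: input=2 -> V=6

Answer: 3 2 2 1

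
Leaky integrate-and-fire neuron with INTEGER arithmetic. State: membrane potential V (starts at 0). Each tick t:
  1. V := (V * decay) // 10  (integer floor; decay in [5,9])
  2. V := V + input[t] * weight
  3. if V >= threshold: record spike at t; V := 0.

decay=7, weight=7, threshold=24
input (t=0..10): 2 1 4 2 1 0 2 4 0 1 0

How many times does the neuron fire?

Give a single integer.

Answer: 2

Derivation:
t=0: input=2 -> V=14
t=1: input=1 -> V=16
t=2: input=4 -> V=0 FIRE
t=3: input=2 -> V=14
t=4: input=1 -> V=16
t=5: input=0 -> V=11
t=6: input=2 -> V=21
t=7: input=4 -> V=0 FIRE
t=8: input=0 -> V=0
t=9: input=1 -> V=7
t=10: input=0 -> V=4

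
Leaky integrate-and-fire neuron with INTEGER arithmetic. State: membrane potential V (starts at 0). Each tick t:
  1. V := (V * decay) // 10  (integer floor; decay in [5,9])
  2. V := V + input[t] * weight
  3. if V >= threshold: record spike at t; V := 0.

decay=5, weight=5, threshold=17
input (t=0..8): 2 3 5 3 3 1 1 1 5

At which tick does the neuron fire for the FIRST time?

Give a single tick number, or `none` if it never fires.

t=0: input=2 -> V=10
t=1: input=3 -> V=0 FIRE
t=2: input=5 -> V=0 FIRE
t=3: input=3 -> V=15
t=4: input=3 -> V=0 FIRE
t=5: input=1 -> V=5
t=6: input=1 -> V=7
t=7: input=1 -> V=8
t=8: input=5 -> V=0 FIRE

Answer: 1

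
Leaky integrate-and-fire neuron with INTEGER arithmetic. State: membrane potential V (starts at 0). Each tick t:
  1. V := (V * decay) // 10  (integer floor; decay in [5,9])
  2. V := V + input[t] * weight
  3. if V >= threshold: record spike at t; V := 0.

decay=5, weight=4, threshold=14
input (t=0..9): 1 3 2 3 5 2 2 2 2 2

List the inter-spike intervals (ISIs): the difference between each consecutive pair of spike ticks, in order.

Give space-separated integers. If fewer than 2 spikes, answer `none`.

Answer: 2 1 3

Derivation:
t=0: input=1 -> V=4
t=1: input=3 -> V=0 FIRE
t=2: input=2 -> V=8
t=3: input=3 -> V=0 FIRE
t=4: input=5 -> V=0 FIRE
t=5: input=2 -> V=8
t=6: input=2 -> V=12
t=7: input=2 -> V=0 FIRE
t=8: input=2 -> V=8
t=9: input=2 -> V=12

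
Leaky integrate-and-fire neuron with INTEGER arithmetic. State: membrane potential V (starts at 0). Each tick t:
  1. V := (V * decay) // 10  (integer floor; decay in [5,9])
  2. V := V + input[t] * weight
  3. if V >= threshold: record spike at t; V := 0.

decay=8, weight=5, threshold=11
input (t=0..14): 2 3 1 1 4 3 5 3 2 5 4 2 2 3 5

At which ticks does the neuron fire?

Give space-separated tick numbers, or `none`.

Answer: 1 4 5 6 7 9 10 12 13 14

Derivation:
t=0: input=2 -> V=10
t=1: input=3 -> V=0 FIRE
t=2: input=1 -> V=5
t=3: input=1 -> V=9
t=4: input=4 -> V=0 FIRE
t=5: input=3 -> V=0 FIRE
t=6: input=5 -> V=0 FIRE
t=7: input=3 -> V=0 FIRE
t=8: input=2 -> V=10
t=9: input=5 -> V=0 FIRE
t=10: input=4 -> V=0 FIRE
t=11: input=2 -> V=10
t=12: input=2 -> V=0 FIRE
t=13: input=3 -> V=0 FIRE
t=14: input=5 -> V=0 FIRE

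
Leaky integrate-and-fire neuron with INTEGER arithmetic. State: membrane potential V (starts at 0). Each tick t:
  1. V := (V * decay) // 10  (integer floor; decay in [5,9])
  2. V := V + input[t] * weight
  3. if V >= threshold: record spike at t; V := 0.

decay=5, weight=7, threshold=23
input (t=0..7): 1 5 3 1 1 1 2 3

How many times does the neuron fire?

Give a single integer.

Answer: 2

Derivation:
t=0: input=1 -> V=7
t=1: input=5 -> V=0 FIRE
t=2: input=3 -> V=21
t=3: input=1 -> V=17
t=4: input=1 -> V=15
t=5: input=1 -> V=14
t=6: input=2 -> V=21
t=7: input=3 -> V=0 FIRE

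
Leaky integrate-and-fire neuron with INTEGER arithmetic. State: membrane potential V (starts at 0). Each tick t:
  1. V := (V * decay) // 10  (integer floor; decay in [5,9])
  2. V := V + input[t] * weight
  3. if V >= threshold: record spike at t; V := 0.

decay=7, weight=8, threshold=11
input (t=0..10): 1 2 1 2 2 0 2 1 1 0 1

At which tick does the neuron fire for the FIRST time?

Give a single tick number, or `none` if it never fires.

t=0: input=1 -> V=8
t=1: input=2 -> V=0 FIRE
t=2: input=1 -> V=8
t=3: input=2 -> V=0 FIRE
t=4: input=2 -> V=0 FIRE
t=5: input=0 -> V=0
t=6: input=2 -> V=0 FIRE
t=7: input=1 -> V=8
t=8: input=1 -> V=0 FIRE
t=9: input=0 -> V=0
t=10: input=1 -> V=8

Answer: 1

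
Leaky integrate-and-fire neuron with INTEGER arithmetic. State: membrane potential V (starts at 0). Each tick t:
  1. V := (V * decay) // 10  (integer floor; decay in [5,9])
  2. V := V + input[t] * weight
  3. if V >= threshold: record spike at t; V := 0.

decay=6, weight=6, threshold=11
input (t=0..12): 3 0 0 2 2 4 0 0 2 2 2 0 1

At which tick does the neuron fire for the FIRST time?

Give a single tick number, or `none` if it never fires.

Answer: 0

Derivation:
t=0: input=3 -> V=0 FIRE
t=1: input=0 -> V=0
t=2: input=0 -> V=0
t=3: input=2 -> V=0 FIRE
t=4: input=2 -> V=0 FIRE
t=5: input=4 -> V=0 FIRE
t=6: input=0 -> V=0
t=7: input=0 -> V=0
t=8: input=2 -> V=0 FIRE
t=9: input=2 -> V=0 FIRE
t=10: input=2 -> V=0 FIRE
t=11: input=0 -> V=0
t=12: input=1 -> V=6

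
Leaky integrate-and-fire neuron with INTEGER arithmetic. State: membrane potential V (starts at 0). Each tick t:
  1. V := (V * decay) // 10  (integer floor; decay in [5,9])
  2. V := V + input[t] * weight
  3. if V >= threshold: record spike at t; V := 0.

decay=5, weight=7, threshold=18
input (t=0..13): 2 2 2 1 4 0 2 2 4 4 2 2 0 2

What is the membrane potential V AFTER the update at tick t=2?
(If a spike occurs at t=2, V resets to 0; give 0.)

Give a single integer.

Answer: 14

Derivation:
t=0: input=2 -> V=14
t=1: input=2 -> V=0 FIRE
t=2: input=2 -> V=14
t=3: input=1 -> V=14
t=4: input=4 -> V=0 FIRE
t=5: input=0 -> V=0
t=6: input=2 -> V=14
t=7: input=2 -> V=0 FIRE
t=8: input=4 -> V=0 FIRE
t=9: input=4 -> V=0 FIRE
t=10: input=2 -> V=14
t=11: input=2 -> V=0 FIRE
t=12: input=0 -> V=0
t=13: input=2 -> V=14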